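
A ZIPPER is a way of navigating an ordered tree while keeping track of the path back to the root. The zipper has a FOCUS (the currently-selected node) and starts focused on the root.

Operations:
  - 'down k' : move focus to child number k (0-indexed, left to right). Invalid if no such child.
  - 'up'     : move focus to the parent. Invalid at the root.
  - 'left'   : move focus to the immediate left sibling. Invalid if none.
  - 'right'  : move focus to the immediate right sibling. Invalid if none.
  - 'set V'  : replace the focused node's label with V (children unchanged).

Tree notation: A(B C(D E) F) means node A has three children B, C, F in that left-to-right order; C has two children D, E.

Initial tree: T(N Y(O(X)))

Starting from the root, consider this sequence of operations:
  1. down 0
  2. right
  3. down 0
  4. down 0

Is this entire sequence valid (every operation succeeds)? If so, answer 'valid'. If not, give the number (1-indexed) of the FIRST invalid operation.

Answer: valid

Derivation:
Step 1 (down 0): focus=N path=0 depth=1 children=[] left=[] right=['Y'] parent=T
Step 2 (right): focus=Y path=1 depth=1 children=['O'] left=['N'] right=[] parent=T
Step 3 (down 0): focus=O path=1/0 depth=2 children=['X'] left=[] right=[] parent=Y
Step 4 (down 0): focus=X path=1/0/0 depth=3 children=[] left=[] right=[] parent=O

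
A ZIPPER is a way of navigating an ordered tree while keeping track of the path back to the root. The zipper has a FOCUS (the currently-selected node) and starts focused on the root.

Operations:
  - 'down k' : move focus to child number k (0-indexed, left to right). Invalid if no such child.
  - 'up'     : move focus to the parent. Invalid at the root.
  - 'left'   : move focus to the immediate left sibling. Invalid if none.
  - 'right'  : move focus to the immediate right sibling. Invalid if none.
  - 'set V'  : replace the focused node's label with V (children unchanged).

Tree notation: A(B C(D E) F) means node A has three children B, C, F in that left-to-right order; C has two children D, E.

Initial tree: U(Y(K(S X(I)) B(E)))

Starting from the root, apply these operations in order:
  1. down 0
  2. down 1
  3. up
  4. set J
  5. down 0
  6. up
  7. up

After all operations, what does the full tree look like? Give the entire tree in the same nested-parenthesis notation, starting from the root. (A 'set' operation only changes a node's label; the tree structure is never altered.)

Step 1 (down 0): focus=Y path=0 depth=1 children=['K', 'B'] left=[] right=[] parent=U
Step 2 (down 1): focus=B path=0/1 depth=2 children=['E'] left=['K'] right=[] parent=Y
Step 3 (up): focus=Y path=0 depth=1 children=['K', 'B'] left=[] right=[] parent=U
Step 4 (set J): focus=J path=0 depth=1 children=['K', 'B'] left=[] right=[] parent=U
Step 5 (down 0): focus=K path=0/0 depth=2 children=['S', 'X'] left=[] right=['B'] parent=J
Step 6 (up): focus=J path=0 depth=1 children=['K', 'B'] left=[] right=[] parent=U
Step 7 (up): focus=U path=root depth=0 children=['J'] (at root)

Answer: U(J(K(S X(I)) B(E)))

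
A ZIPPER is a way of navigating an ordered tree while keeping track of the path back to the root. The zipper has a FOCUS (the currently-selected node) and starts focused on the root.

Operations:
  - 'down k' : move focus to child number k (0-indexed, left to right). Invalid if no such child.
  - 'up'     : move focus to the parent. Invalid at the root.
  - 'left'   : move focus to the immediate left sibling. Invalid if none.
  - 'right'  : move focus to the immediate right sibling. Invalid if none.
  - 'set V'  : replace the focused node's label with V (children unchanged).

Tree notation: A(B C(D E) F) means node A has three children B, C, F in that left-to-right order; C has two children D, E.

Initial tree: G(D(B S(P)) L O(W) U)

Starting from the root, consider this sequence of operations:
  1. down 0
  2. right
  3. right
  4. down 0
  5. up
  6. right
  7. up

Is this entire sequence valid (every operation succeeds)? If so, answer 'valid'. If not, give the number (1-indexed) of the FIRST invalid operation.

Answer: valid

Derivation:
Step 1 (down 0): focus=D path=0 depth=1 children=['B', 'S'] left=[] right=['L', 'O', 'U'] parent=G
Step 2 (right): focus=L path=1 depth=1 children=[] left=['D'] right=['O', 'U'] parent=G
Step 3 (right): focus=O path=2 depth=1 children=['W'] left=['D', 'L'] right=['U'] parent=G
Step 4 (down 0): focus=W path=2/0 depth=2 children=[] left=[] right=[] parent=O
Step 5 (up): focus=O path=2 depth=1 children=['W'] left=['D', 'L'] right=['U'] parent=G
Step 6 (right): focus=U path=3 depth=1 children=[] left=['D', 'L', 'O'] right=[] parent=G
Step 7 (up): focus=G path=root depth=0 children=['D', 'L', 'O', 'U'] (at root)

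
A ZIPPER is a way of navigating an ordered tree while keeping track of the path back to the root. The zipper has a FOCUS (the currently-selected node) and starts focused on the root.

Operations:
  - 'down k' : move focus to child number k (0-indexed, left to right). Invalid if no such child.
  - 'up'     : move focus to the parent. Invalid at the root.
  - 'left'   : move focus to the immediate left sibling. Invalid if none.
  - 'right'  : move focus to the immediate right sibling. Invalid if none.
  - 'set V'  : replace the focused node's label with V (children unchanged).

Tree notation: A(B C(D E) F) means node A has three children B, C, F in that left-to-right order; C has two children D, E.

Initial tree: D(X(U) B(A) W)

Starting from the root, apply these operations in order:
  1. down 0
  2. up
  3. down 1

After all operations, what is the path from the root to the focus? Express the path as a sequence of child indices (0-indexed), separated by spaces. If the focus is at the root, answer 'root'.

Answer: 1

Derivation:
Step 1 (down 0): focus=X path=0 depth=1 children=['U'] left=[] right=['B', 'W'] parent=D
Step 2 (up): focus=D path=root depth=0 children=['X', 'B', 'W'] (at root)
Step 3 (down 1): focus=B path=1 depth=1 children=['A'] left=['X'] right=['W'] parent=D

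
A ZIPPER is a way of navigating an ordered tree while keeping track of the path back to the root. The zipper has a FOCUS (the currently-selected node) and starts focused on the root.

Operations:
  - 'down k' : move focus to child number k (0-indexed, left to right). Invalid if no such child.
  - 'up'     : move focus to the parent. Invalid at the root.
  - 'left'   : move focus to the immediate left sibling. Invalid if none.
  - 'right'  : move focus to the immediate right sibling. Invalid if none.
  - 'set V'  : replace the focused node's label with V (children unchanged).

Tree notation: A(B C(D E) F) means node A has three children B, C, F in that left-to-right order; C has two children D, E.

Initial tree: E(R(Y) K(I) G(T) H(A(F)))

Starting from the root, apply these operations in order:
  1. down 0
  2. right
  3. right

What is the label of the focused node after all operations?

Step 1 (down 0): focus=R path=0 depth=1 children=['Y'] left=[] right=['K', 'G', 'H'] parent=E
Step 2 (right): focus=K path=1 depth=1 children=['I'] left=['R'] right=['G', 'H'] parent=E
Step 3 (right): focus=G path=2 depth=1 children=['T'] left=['R', 'K'] right=['H'] parent=E

Answer: G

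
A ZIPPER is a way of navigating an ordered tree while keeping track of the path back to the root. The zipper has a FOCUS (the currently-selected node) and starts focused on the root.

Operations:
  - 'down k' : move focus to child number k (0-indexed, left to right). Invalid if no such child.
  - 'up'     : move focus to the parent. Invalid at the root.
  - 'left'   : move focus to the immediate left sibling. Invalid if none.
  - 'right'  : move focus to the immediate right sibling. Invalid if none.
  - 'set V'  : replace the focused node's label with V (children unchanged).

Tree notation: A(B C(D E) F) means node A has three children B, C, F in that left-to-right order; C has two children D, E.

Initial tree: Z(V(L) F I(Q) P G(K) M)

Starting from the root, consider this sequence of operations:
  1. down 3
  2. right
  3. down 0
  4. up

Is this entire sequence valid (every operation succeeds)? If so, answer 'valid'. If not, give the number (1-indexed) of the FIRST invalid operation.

Answer: valid

Derivation:
Step 1 (down 3): focus=P path=3 depth=1 children=[] left=['V', 'F', 'I'] right=['G', 'M'] parent=Z
Step 2 (right): focus=G path=4 depth=1 children=['K'] left=['V', 'F', 'I', 'P'] right=['M'] parent=Z
Step 3 (down 0): focus=K path=4/0 depth=2 children=[] left=[] right=[] parent=G
Step 4 (up): focus=G path=4 depth=1 children=['K'] left=['V', 'F', 'I', 'P'] right=['M'] parent=Z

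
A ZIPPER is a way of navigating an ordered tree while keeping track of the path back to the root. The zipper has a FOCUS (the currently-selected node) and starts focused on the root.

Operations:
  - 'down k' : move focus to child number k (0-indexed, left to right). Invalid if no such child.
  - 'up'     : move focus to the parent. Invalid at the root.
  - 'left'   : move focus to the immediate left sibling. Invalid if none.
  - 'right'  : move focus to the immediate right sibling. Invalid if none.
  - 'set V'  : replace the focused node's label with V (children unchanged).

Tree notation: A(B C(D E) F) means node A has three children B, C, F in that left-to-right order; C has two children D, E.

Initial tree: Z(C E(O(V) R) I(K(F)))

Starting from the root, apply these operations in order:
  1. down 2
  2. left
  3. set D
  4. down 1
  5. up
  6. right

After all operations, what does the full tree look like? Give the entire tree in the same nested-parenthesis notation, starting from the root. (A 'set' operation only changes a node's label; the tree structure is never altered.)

Answer: Z(C D(O(V) R) I(K(F)))

Derivation:
Step 1 (down 2): focus=I path=2 depth=1 children=['K'] left=['C', 'E'] right=[] parent=Z
Step 2 (left): focus=E path=1 depth=1 children=['O', 'R'] left=['C'] right=['I'] parent=Z
Step 3 (set D): focus=D path=1 depth=1 children=['O', 'R'] left=['C'] right=['I'] parent=Z
Step 4 (down 1): focus=R path=1/1 depth=2 children=[] left=['O'] right=[] parent=D
Step 5 (up): focus=D path=1 depth=1 children=['O', 'R'] left=['C'] right=['I'] parent=Z
Step 6 (right): focus=I path=2 depth=1 children=['K'] left=['C', 'D'] right=[] parent=Z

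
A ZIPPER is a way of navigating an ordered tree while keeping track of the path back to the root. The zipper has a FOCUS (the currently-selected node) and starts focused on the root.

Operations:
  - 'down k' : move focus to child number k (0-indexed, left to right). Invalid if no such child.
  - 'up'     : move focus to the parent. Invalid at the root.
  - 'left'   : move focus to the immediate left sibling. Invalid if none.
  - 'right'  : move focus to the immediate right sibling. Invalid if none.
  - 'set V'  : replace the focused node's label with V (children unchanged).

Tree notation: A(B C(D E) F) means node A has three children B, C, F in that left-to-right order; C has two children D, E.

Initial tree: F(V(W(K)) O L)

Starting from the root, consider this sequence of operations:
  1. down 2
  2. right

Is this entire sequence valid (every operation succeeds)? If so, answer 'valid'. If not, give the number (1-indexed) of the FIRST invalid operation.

Step 1 (down 2): focus=L path=2 depth=1 children=[] left=['V', 'O'] right=[] parent=F
Step 2 (right): INVALID

Answer: 2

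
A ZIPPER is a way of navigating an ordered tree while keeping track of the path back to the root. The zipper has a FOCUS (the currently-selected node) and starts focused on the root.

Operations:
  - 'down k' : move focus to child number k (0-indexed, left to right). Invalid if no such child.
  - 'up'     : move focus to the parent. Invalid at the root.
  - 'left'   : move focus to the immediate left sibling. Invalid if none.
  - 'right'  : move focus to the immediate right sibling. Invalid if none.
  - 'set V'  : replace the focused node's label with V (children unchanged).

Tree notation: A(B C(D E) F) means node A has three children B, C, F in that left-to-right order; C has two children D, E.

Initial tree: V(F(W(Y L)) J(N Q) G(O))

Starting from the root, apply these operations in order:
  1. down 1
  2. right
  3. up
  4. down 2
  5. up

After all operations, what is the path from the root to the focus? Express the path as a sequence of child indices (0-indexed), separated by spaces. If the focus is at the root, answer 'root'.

Step 1 (down 1): focus=J path=1 depth=1 children=['N', 'Q'] left=['F'] right=['G'] parent=V
Step 2 (right): focus=G path=2 depth=1 children=['O'] left=['F', 'J'] right=[] parent=V
Step 3 (up): focus=V path=root depth=0 children=['F', 'J', 'G'] (at root)
Step 4 (down 2): focus=G path=2 depth=1 children=['O'] left=['F', 'J'] right=[] parent=V
Step 5 (up): focus=V path=root depth=0 children=['F', 'J', 'G'] (at root)

Answer: root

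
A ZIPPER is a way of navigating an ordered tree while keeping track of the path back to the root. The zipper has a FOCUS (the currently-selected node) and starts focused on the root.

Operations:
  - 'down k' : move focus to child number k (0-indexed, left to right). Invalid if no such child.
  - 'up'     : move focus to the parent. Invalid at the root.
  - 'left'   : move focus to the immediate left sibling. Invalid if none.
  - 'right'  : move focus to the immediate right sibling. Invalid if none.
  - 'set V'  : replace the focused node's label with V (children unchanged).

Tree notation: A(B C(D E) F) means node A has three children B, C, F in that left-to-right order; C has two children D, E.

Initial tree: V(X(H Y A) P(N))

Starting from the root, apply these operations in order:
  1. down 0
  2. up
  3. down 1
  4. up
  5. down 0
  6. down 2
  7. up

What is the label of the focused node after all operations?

Answer: X

Derivation:
Step 1 (down 0): focus=X path=0 depth=1 children=['H', 'Y', 'A'] left=[] right=['P'] parent=V
Step 2 (up): focus=V path=root depth=0 children=['X', 'P'] (at root)
Step 3 (down 1): focus=P path=1 depth=1 children=['N'] left=['X'] right=[] parent=V
Step 4 (up): focus=V path=root depth=0 children=['X', 'P'] (at root)
Step 5 (down 0): focus=X path=0 depth=1 children=['H', 'Y', 'A'] left=[] right=['P'] parent=V
Step 6 (down 2): focus=A path=0/2 depth=2 children=[] left=['H', 'Y'] right=[] parent=X
Step 7 (up): focus=X path=0 depth=1 children=['H', 'Y', 'A'] left=[] right=['P'] parent=V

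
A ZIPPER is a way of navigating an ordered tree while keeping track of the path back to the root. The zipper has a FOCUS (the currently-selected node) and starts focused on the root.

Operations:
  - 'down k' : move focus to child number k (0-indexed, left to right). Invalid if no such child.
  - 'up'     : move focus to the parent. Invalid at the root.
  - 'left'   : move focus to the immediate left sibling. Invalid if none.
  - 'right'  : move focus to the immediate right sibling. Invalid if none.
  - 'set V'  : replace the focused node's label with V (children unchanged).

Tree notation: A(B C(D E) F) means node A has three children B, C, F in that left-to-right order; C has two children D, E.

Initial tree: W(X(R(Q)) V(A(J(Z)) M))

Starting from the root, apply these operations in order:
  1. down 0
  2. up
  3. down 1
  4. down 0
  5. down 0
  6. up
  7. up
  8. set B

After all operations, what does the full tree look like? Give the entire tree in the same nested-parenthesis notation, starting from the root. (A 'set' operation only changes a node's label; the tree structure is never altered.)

Answer: W(X(R(Q)) B(A(J(Z)) M))

Derivation:
Step 1 (down 0): focus=X path=0 depth=1 children=['R'] left=[] right=['V'] parent=W
Step 2 (up): focus=W path=root depth=0 children=['X', 'V'] (at root)
Step 3 (down 1): focus=V path=1 depth=1 children=['A', 'M'] left=['X'] right=[] parent=W
Step 4 (down 0): focus=A path=1/0 depth=2 children=['J'] left=[] right=['M'] parent=V
Step 5 (down 0): focus=J path=1/0/0 depth=3 children=['Z'] left=[] right=[] parent=A
Step 6 (up): focus=A path=1/0 depth=2 children=['J'] left=[] right=['M'] parent=V
Step 7 (up): focus=V path=1 depth=1 children=['A', 'M'] left=['X'] right=[] parent=W
Step 8 (set B): focus=B path=1 depth=1 children=['A', 'M'] left=['X'] right=[] parent=W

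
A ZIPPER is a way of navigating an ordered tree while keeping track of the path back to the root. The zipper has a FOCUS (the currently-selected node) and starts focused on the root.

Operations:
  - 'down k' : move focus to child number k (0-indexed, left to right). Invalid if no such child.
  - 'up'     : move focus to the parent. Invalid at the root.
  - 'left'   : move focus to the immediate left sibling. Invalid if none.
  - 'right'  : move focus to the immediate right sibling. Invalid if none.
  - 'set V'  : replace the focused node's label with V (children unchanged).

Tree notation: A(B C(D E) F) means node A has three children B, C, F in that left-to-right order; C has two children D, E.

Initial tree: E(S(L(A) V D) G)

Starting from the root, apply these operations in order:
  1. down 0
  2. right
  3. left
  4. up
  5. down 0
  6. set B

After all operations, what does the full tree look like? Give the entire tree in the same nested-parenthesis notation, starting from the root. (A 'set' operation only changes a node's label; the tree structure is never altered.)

Step 1 (down 0): focus=S path=0 depth=1 children=['L', 'V', 'D'] left=[] right=['G'] parent=E
Step 2 (right): focus=G path=1 depth=1 children=[] left=['S'] right=[] parent=E
Step 3 (left): focus=S path=0 depth=1 children=['L', 'V', 'D'] left=[] right=['G'] parent=E
Step 4 (up): focus=E path=root depth=0 children=['S', 'G'] (at root)
Step 5 (down 0): focus=S path=0 depth=1 children=['L', 'V', 'D'] left=[] right=['G'] parent=E
Step 6 (set B): focus=B path=0 depth=1 children=['L', 'V', 'D'] left=[] right=['G'] parent=E

Answer: E(B(L(A) V D) G)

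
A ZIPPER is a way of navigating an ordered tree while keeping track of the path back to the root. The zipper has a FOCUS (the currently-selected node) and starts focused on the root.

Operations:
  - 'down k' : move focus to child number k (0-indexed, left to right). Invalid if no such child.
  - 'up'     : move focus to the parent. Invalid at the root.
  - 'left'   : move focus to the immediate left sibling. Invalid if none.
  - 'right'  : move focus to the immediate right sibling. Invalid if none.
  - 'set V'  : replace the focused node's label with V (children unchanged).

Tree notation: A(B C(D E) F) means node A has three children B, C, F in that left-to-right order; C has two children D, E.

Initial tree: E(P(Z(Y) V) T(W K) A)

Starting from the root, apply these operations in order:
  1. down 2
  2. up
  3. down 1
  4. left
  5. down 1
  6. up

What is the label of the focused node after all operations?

Answer: P

Derivation:
Step 1 (down 2): focus=A path=2 depth=1 children=[] left=['P', 'T'] right=[] parent=E
Step 2 (up): focus=E path=root depth=0 children=['P', 'T', 'A'] (at root)
Step 3 (down 1): focus=T path=1 depth=1 children=['W', 'K'] left=['P'] right=['A'] parent=E
Step 4 (left): focus=P path=0 depth=1 children=['Z', 'V'] left=[] right=['T', 'A'] parent=E
Step 5 (down 1): focus=V path=0/1 depth=2 children=[] left=['Z'] right=[] parent=P
Step 6 (up): focus=P path=0 depth=1 children=['Z', 'V'] left=[] right=['T', 'A'] parent=E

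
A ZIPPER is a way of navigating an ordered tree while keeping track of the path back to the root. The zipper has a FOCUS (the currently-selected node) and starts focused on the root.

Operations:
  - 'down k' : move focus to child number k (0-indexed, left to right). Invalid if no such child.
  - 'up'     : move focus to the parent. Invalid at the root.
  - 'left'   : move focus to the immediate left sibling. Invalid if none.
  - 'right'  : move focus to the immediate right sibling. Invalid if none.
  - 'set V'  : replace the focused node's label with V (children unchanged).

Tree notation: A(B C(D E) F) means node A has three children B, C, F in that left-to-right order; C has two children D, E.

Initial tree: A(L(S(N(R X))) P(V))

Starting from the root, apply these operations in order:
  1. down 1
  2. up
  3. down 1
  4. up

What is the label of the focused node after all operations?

Step 1 (down 1): focus=P path=1 depth=1 children=['V'] left=['L'] right=[] parent=A
Step 2 (up): focus=A path=root depth=0 children=['L', 'P'] (at root)
Step 3 (down 1): focus=P path=1 depth=1 children=['V'] left=['L'] right=[] parent=A
Step 4 (up): focus=A path=root depth=0 children=['L', 'P'] (at root)

Answer: A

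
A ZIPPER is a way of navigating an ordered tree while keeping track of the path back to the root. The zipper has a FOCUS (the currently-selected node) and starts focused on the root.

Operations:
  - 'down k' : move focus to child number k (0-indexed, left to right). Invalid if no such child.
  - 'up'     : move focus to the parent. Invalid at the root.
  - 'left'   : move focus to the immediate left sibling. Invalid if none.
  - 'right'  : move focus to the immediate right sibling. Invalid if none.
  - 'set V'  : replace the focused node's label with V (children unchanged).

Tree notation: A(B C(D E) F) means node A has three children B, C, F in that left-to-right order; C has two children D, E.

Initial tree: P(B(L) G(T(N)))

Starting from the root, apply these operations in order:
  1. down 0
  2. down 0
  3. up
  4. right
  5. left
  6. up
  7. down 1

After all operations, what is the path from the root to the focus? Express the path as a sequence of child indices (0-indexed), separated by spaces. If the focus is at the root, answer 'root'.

Answer: 1

Derivation:
Step 1 (down 0): focus=B path=0 depth=1 children=['L'] left=[] right=['G'] parent=P
Step 2 (down 0): focus=L path=0/0 depth=2 children=[] left=[] right=[] parent=B
Step 3 (up): focus=B path=0 depth=1 children=['L'] left=[] right=['G'] parent=P
Step 4 (right): focus=G path=1 depth=1 children=['T'] left=['B'] right=[] parent=P
Step 5 (left): focus=B path=0 depth=1 children=['L'] left=[] right=['G'] parent=P
Step 6 (up): focus=P path=root depth=0 children=['B', 'G'] (at root)
Step 7 (down 1): focus=G path=1 depth=1 children=['T'] left=['B'] right=[] parent=P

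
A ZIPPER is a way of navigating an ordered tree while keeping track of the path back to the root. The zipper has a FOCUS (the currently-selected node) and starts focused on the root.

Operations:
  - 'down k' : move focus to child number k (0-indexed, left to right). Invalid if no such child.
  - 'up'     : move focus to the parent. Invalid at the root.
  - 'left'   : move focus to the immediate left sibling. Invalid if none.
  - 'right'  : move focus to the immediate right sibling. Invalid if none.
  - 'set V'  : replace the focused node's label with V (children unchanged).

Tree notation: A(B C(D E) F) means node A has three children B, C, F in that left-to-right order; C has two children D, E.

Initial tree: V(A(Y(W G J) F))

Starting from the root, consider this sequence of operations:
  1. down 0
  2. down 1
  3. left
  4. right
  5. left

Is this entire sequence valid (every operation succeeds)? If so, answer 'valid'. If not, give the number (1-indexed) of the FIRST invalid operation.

Step 1 (down 0): focus=A path=0 depth=1 children=['Y', 'F'] left=[] right=[] parent=V
Step 2 (down 1): focus=F path=0/1 depth=2 children=[] left=['Y'] right=[] parent=A
Step 3 (left): focus=Y path=0/0 depth=2 children=['W', 'G', 'J'] left=[] right=['F'] parent=A
Step 4 (right): focus=F path=0/1 depth=2 children=[] left=['Y'] right=[] parent=A
Step 5 (left): focus=Y path=0/0 depth=2 children=['W', 'G', 'J'] left=[] right=['F'] parent=A

Answer: valid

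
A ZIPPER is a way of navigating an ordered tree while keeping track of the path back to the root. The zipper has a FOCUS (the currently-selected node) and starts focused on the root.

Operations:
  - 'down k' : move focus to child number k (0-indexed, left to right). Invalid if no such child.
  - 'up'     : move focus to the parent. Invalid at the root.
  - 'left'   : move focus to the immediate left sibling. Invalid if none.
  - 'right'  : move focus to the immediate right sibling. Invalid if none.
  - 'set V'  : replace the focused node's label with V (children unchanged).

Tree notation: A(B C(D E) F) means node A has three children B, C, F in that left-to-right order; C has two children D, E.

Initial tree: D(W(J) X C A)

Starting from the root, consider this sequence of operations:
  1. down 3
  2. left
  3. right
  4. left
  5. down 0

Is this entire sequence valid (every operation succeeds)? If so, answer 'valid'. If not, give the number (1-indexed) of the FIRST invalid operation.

Answer: 5

Derivation:
Step 1 (down 3): focus=A path=3 depth=1 children=[] left=['W', 'X', 'C'] right=[] parent=D
Step 2 (left): focus=C path=2 depth=1 children=[] left=['W', 'X'] right=['A'] parent=D
Step 3 (right): focus=A path=3 depth=1 children=[] left=['W', 'X', 'C'] right=[] parent=D
Step 4 (left): focus=C path=2 depth=1 children=[] left=['W', 'X'] right=['A'] parent=D
Step 5 (down 0): INVALID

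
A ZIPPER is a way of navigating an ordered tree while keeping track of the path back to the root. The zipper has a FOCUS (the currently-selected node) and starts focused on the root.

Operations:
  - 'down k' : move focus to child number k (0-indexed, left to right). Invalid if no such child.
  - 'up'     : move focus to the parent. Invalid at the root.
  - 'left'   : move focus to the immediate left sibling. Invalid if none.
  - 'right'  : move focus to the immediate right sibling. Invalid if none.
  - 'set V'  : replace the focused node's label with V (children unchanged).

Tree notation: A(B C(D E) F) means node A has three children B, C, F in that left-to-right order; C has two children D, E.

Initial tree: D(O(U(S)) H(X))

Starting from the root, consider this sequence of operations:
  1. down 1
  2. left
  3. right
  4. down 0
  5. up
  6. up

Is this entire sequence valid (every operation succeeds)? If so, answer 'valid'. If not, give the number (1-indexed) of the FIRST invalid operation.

Step 1 (down 1): focus=H path=1 depth=1 children=['X'] left=['O'] right=[] parent=D
Step 2 (left): focus=O path=0 depth=1 children=['U'] left=[] right=['H'] parent=D
Step 3 (right): focus=H path=1 depth=1 children=['X'] left=['O'] right=[] parent=D
Step 4 (down 0): focus=X path=1/0 depth=2 children=[] left=[] right=[] parent=H
Step 5 (up): focus=H path=1 depth=1 children=['X'] left=['O'] right=[] parent=D
Step 6 (up): focus=D path=root depth=0 children=['O', 'H'] (at root)

Answer: valid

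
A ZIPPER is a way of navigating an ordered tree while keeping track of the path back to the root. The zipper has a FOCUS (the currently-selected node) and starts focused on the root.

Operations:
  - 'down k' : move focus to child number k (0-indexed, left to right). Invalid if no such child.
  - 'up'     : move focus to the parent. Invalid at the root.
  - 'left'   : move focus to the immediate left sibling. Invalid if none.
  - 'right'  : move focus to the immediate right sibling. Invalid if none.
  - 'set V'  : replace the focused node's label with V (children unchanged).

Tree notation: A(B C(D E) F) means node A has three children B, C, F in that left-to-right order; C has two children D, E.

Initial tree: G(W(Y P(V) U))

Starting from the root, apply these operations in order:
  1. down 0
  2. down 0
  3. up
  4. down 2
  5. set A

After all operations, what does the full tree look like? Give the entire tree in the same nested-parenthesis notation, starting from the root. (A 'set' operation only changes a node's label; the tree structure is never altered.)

Answer: G(W(Y P(V) A))

Derivation:
Step 1 (down 0): focus=W path=0 depth=1 children=['Y', 'P', 'U'] left=[] right=[] parent=G
Step 2 (down 0): focus=Y path=0/0 depth=2 children=[] left=[] right=['P', 'U'] parent=W
Step 3 (up): focus=W path=0 depth=1 children=['Y', 'P', 'U'] left=[] right=[] parent=G
Step 4 (down 2): focus=U path=0/2 depth=2 children=[] left=['Y', 'P'] right=[] parent=W
Step 5 (set A): focus=A path=0/2 depth=2 children=[] left=['Y', 'P'] right=[] parent=W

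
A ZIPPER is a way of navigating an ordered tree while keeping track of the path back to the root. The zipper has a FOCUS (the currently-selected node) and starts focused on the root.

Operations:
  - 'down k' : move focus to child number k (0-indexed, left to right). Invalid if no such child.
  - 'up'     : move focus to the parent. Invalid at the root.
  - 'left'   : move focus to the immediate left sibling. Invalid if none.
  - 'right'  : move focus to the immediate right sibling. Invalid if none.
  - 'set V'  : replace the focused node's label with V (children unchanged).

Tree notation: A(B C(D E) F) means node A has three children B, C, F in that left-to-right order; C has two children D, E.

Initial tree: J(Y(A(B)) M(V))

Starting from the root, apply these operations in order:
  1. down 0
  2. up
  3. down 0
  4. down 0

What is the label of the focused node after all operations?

Step 1 (down 0): focus=Y path=0 depth=1 children=['A'] left=[] right=['M'] parent=J
Step 2 (up): focus=J path=root depth=0 children=['Y', 'M'] (at root)
Step 3 (down 0): focus=Y path=0 depth=1 children=['A'] left=[] right=['M'] parent=J
Step 4 (down 0): focus=A path=0/0 depth=2 children=['B'] left=[] right=[] parent=Y

Answer: A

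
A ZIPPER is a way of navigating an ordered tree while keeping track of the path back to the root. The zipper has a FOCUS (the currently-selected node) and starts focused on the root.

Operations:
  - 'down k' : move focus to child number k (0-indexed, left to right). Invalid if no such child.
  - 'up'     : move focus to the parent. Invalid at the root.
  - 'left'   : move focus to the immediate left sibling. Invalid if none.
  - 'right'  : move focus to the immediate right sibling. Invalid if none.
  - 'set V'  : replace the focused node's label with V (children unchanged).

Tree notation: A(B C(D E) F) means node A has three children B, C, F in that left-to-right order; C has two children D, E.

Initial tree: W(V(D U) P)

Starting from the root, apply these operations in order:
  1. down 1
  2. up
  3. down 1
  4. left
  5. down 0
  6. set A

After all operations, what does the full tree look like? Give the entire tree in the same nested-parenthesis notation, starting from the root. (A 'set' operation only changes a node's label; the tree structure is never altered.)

Answer: W(V(A U) P)

Derivation:
Step 1 (down 1): focus=P path=1 depth=1 children=[] left=['V'] right=[] parent=W
Step 2 (up): focus=W path=root depth=0 children=['V', 'P'] (at root)
Step 3 (down 1): focus=P path=1 depth=1 children=[] left=['V'] right=[] parent=W
Step 4 (left): focus=V path=0 depth=1 children=['D', 'U'] left=[] right=['P'] parent=W
Step 5 (down 0): focus=D path=0/0 depth=2 children=[] left=[] right=['U'] parent=V
Step 6 (set A): focus=A path=0/0 depth=2 children=[] left=[] right=['U'] parent=V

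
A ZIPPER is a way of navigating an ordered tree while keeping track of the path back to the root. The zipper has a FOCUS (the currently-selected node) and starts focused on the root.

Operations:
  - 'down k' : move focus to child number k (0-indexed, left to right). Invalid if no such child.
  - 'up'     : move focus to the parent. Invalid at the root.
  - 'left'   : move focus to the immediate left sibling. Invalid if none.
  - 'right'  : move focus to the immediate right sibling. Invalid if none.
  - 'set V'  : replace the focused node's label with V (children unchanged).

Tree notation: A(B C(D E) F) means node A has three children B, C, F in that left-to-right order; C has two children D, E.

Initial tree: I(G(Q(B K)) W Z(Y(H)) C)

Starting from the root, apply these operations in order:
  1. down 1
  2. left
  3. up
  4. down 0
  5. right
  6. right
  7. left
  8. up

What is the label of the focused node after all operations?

Step 1 (down 1): focus=W path=1 depth=1 children=[] left=['G'] right=['Z', 'C'] parent=I
Step 2 (left): focus=G path=0 depth=1 children=['Q'] left=[] right=['W', 'Z', 'C'] parent=I
Step 3 (up): focus=I path=root depth=0 children=['G', 'W', 'Z', 'C'] (at root)
Step 4 (down 0): focus=G path=0 depth=1 children=['Q'] left=[] right=['W', 'Z', 'C'] parent=I
Step 5 (right): focus=W path=1 depth=1 children=[] left=['G'] right=['Z', 'C'] parent=I
Step 6 (right): focus=Z path=2 depth=1 children=['Y'] left=['G', 'W'] right=['C'] parent=I
Step 7 (left): focus=W path=1 depth=1 children=[] left=['G'] right=['Z', 'C'] parent=I
Step 8 (up): focus=I path=root depth=0 children=['G', 'W', 'Z', 'C'] (at root)

Answer: I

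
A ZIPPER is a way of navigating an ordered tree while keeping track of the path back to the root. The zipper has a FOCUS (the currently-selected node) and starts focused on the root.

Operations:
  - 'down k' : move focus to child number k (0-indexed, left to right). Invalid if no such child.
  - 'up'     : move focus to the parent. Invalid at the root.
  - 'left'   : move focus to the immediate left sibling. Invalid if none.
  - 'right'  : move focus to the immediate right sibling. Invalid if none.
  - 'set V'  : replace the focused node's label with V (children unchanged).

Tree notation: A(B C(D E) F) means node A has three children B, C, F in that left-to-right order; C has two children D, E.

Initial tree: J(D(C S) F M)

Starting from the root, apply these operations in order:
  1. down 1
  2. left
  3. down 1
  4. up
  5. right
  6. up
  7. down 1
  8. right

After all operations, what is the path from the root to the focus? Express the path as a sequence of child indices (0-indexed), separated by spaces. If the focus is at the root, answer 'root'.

Answer: 2

Derivation:
Step 1 (down 1): focus=F path=1 depth=1 children=[] left=['D'] right=['M'] parent=J
Step 2 (left): focus=D path=0 depth=1 children=['C', 'S'] left=[] right=['F', 'M'] parent=J
Step 3 (down 1): focus=S path=0/1 depth=2 children=[] left=['C'] right=[] parent=D
Step 4 (up): focus=D path=0 depth=1 children=['C', 'S'] left=[] right=['F', 'M'] parent=J
Step 5 (right): focus=F path=1 depth=1 children=[] left=['D'] right=['M'] parent=J
Step 6 (up): focus=J path=root depth=0 children=['D', 'F', 'M'] (at root)
Step 7 (down 1): focus=F path=1 depth=1 children=[] left=['D'] right=['M'] parent=J
Step 8 (right): focus=M path=2 depth=1 children=[] left=['D', 'F'] right=[] parent=J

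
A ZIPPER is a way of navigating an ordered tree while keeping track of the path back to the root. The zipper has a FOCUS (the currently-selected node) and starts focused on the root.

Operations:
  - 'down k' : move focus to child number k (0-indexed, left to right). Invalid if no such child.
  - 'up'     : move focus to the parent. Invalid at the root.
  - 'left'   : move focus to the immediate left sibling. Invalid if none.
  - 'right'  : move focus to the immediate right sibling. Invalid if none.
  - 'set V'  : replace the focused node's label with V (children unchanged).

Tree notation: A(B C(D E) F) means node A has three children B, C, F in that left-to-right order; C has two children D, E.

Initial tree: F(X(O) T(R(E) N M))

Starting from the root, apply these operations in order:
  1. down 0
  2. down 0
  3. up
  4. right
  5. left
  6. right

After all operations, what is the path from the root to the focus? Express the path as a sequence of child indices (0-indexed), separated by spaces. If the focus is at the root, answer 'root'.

Answer: 1

Derivation:
Step 1 (down 0): focus=X path=0 depth=1 children=['O'] left=[] right=['T'] parent=F
Step 2 (down 0): focus=O path=0/0 depth=2 children=[] left=[] right=[] parent=X
Step 3 (up): focus=X path=0 depth=1 children=['O'] left=[] right=['T'] parent=F
Step 4 (right): focus=T path=1 depth=1 children=['R', 'N', 'M'] left=['X'] right=[] parent=F
Step 5 (left): focus=X path=0 depth=1 children=['O'] left=[] right=['T'] parent=F
Step 6 (right): focus=T path=1 depth=1 children=['R', 'N', 'M'] left=['X'] right=[] parent=F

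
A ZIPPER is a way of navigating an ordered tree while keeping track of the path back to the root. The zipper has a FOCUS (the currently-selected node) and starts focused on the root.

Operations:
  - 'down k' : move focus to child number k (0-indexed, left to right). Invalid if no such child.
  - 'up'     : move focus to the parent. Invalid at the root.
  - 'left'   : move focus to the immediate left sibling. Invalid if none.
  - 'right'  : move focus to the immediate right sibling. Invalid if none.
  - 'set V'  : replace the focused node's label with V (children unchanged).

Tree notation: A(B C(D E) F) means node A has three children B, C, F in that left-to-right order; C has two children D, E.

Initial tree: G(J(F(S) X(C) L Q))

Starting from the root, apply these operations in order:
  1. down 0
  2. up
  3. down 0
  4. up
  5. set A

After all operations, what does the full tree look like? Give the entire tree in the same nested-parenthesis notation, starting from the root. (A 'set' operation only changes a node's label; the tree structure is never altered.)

Step 1 (down 0): focus=J path=0 depth=1 children=['F', 'X', 'L', 'Q'] left=[] right=[] parent=G
Step 2 (up): focus=G path=root depth=0 children=['J'] (at root)
Step 3 (down 0): focus=J path=0 depth=1 children=['F', 'X', 'L', 'Q'] left=[] right=[] parent=G
Step 4 (up): focus=G path=root depth=0 children=['J'] (at root)
Step 5 (set A): focus=A path=root depth=0 children=['J'] (at root)

Answer: A(J(F(S) X(C) L Q))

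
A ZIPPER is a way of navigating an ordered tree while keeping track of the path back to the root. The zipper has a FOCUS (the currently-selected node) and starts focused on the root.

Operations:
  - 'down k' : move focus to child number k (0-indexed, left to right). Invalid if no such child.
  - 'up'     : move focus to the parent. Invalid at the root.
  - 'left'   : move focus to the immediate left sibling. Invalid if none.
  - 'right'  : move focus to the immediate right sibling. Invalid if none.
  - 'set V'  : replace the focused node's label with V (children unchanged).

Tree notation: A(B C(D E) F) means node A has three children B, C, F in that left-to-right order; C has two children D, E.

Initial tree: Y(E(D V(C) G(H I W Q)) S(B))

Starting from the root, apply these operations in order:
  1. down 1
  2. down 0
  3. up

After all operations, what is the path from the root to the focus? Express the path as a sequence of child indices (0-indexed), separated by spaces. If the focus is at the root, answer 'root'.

Answer: 1

Derivation:
Step 1 (down 1): focus=S path=1 depth=1 children=['B'] left=['E'] right=[] parent=Y
Step 2 (down 0): focus=B path=1/0 depth=2 children=[] left=[] right=[] parent=S
Step 3 (up): focus=S path=1 depth=1 children=['B'] left=['E'] right=[] parent=Y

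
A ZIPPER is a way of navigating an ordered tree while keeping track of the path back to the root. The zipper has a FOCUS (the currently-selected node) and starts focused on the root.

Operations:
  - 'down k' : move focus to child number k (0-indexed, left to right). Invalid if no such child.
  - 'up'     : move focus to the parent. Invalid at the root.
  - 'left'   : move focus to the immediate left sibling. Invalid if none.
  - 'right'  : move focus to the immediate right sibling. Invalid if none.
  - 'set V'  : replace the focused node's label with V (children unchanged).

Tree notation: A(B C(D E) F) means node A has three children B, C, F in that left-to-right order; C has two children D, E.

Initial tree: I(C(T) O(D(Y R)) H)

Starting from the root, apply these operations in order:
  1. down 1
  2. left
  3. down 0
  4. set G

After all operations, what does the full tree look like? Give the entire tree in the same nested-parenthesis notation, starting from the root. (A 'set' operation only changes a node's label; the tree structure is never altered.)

Answer: I(C(G) O(D(Y R)) H)

Derivation:
Step 1 (down 1): focus=O path=1 depth=1 children=['D'] left=['C'] right=['H'] parent=I
Step 2 (left): focus=C path=0 depth=1 children=['T'] left=[] right=['O', 'H'] parent=I
Step 3 (down 0): focus=T path=0/0 depth=2 children=[] left=[] right=[] parent=C
Step 4 (set G): focus=G path=0/0 depth=2 children=[] left=[] right=[] parent=C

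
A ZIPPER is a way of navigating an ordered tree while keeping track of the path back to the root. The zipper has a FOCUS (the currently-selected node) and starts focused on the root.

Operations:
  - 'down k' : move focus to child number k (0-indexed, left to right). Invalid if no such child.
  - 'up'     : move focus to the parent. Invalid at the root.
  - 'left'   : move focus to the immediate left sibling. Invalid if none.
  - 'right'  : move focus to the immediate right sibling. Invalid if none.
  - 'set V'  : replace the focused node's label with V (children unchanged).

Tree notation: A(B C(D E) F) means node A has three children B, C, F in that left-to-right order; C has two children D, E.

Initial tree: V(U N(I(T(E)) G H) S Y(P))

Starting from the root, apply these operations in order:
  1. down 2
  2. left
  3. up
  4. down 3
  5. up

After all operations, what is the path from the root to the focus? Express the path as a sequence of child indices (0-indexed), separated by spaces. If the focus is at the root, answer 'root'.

Step 1 (down 2): focus=S path=2 depth=1 children=[] left=['U', 'N'] right=['Y'] parent=V
Step 2 (left): focus=N path=1 depth=1 children=['I', 'G', 'H'] left=['U'] right=['S', 'Y'] parent=V
Step 3 (up): focus=V path=root depth=0 children=['U', 'N', 'S', 'Y'] (at root)
Step 4 (down 3): focus=Y path=3 depth=1 children=['P'] left=['U', 'N', 'S'] right=[] parent=V
Step 5 (up): focus=V path=root depth=0 children=['U', 'N', 'S', 'Y'] (at root)

Answer: root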